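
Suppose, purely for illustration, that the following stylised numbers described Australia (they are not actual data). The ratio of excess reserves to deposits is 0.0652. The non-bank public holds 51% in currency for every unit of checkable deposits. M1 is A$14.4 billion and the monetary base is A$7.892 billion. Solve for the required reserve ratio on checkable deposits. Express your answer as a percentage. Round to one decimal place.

Using m = M/MB = 14.4/7.892 ≈ 1.824633. Since m = (1 + c)/(c + rr + e), the denominator satisfies c + rr + e = (1 + c)/m = (1 + 0.51) / 1.824633 ≈ 0.827564.
With c = 0.51 and e = 0.0652, the required reserve ratio on checkable deposits is 0.827564 − 0.51 − 0.0652 = 0.252364.

25.2%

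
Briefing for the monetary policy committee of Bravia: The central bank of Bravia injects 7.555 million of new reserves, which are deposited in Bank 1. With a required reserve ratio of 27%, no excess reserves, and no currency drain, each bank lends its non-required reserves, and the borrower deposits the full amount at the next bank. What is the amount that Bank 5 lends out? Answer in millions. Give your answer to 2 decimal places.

1.57 million

Each bank lends a fraction (1 − rr) = 0.7300 of the deposit it receives, so Bank 5 receives 7.555·0.7300^4 and lends 7.555·0.7300^5 ≈ 1.5662 million.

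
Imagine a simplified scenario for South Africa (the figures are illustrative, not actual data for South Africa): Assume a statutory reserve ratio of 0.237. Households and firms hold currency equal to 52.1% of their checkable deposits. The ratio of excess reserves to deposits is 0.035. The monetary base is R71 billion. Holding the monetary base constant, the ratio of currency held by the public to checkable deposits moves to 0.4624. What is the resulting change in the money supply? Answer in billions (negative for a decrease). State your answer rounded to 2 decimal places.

Initially m₁ = (1 + 0.521) / (0.237 + 0.035 + 0.521) ≈ 1.91803, so M₁ = 1.91803 × 71 ≈ 136.1801 billion.
After the change m₂ = (1 + 0.4624) / (0.237 + 0.035 + 0.4624) ≈ 1.99129, so M₂ = 1.99129 × 71 ≈ 141.3816 billion.
ΔM = M₂ − M₁ = 141.3816 − 136.1801 = 5.2015 billion.

R5.20 billion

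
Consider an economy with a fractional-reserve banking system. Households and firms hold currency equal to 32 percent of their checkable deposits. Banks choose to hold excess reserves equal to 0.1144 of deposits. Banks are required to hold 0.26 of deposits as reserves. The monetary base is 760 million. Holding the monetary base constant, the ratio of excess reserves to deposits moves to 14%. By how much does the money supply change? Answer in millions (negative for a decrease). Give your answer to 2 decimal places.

Initially m₁ = (1 + 0.32) / (0.26 + 0.1144 + 0.32) ≈ 1.900922, so M₁ = 1.900922 × 760 ≈ 1444.7007 million.
After the change m₂ = (1 + 0.32) / (0.26 + 0.14 + 0.32) ≈ 1.833333, so M₂ = 1.833333 × 760 ≈ 1393.3331 million.
ΔM = M₂ − M₁ = 1393.3331 − 1444.7007 = -51.3676 million.

-51.37 million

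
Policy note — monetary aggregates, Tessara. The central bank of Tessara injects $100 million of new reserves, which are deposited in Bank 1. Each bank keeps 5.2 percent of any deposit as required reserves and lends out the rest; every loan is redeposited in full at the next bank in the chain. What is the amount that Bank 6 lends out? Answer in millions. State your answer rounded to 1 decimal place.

Each bank lends a fraction (1 − rr) = 0.9480 of the deposit it receives, so Bank 6 receives 100·0.9480^5 and lends 100·0.9480^6 ≈ 72.5855 million.

$72.6 million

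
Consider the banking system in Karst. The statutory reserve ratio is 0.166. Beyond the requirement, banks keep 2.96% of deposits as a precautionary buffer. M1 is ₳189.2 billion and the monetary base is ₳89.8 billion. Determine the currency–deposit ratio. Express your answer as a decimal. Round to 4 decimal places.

Using m = M/MB = 189.2/89.8 ≈ 2.106904. From m = (1 + c)/(c + rr + e), rearranging gives 1 + c = m·(c + rr + e), so c·(1 − m) = m·(rr + e) − 1.
Hence c = [m·(rr + e) − 1]/(1 − m) = [2.106904 × (0.166 + 0.0296) − 1] / (1 − 2.106904) ≈ 0.531112.

0.5311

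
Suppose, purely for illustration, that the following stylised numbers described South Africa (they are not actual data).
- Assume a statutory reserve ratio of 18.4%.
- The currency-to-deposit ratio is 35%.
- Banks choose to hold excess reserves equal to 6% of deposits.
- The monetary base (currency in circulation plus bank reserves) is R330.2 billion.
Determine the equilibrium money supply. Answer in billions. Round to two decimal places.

R750.45 billion

The money multiplier is m = (1 + c) / (rr + e + c) = (1 + 0.35) / (0.184 + 0.06 + 0.35) ≈ 2.272727.
So M = m × MB = 2.272727 × 330.2 ≈ 750.4545 billion.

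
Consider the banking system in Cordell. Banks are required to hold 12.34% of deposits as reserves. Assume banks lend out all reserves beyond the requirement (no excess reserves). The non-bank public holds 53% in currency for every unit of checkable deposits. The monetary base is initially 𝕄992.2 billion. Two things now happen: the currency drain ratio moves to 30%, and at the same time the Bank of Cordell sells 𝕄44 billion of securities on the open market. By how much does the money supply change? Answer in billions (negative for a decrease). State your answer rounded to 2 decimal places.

𝕄588.00 billion

Before: m₁ = (1 + 0.53) / (0.1234 + 0.53) ≈ 2.341598, MB₁ = 992.2, so M₁ = 2.341598 × 992.2 ≈ 2323.3335 billion.
After: m₂ = (1 + 0.3) / (0.1234 + 0.3) ≈ 3.070383, MB₂ = 992.2 − 44 = 948.2, so M₂ = 3.070383 × 948.2 ≈ 2911.3372 billion.
ΔM = M₂ − M₁ = 2911.3372 − 2323.3335 = 588.0037 billion.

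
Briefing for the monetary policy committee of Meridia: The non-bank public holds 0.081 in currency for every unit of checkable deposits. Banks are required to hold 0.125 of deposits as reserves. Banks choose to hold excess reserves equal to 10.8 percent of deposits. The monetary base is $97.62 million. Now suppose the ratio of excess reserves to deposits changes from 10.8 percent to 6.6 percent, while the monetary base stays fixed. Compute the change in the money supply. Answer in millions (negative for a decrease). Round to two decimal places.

$51.89 million

Initially m₁ = (1 + 0.081) / (0.125 + 0.108 + 0.081) ≈ 3.44268, so M₁ = 3.44268 × 97.62 ≈ 336.0744 million.
After the change m₂ = (1 + 0.081) / (0.125 + 0.066 + 0.081) ≈ 3.97426, so M₂ = 3.97426 × 97.62 ≈ 387.9673 million.
ΔM = M₂ − M₁ = 387.9673 − 336.0744 = 51.8929 million.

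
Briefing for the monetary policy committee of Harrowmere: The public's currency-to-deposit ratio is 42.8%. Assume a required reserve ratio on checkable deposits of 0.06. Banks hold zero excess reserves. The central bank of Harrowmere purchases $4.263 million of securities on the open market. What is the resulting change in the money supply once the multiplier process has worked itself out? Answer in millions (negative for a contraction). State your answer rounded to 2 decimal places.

The money multiplier is m = (1 + c) / (rr + c) = (1 + 0.428) / (0.06 + 0.428) ≈ 2.9262.
The purchase adds 4.263 million of base, so ΔM = m × ΔMB = 2.9262 × (+4.263) ≈ 12.4744 million.

$12.47 million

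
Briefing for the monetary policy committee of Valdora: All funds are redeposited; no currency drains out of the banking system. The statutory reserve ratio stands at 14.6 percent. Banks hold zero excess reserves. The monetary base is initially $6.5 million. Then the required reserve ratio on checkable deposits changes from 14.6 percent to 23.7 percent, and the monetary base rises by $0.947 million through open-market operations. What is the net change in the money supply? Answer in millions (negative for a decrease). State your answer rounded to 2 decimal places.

-13.10 million

Before: m₁ = 1 / (0.146) ≈ 6.8493, MB₁ = 6.5, so M₁ = 6.8493 × 6.5 ≈ 44.5205 million.
After: m₂ = 1 / (0.237) ≈ 4.2194, MB₂ = 6.5 + 0.947 = 7.447, so M₂ = 4.2194 × 7.447 ≈ 31.4219 million.
ΔM = M₂ − M₁ = 31.4219 − 44.5205 = -13.0986 million.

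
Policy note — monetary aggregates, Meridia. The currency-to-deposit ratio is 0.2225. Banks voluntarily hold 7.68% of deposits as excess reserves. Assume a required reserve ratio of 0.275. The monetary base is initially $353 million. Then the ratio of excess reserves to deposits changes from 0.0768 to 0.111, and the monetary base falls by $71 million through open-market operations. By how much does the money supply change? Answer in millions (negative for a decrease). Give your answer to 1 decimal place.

-184.9 million

Before: m₁ = (1 + 0.2225) / (0.275 + 0.0768 + 0.2225) ≈ 2.12868, MB₁ = 353, so M₁ = 2.12868 × 353 ≈ 751.424 million.
After: m₂ = (1 + 0.2225) / (0.275 + 0.111 + 0.2225) ≈ 2.00904, MB₂ = 353 − 71 = 282, so M₂ = 2.00904 × 282 ≈ 566.5493 million.
ΔM = M₂ − M₁ = 566.5493 − 751.424 = -184.8747 million.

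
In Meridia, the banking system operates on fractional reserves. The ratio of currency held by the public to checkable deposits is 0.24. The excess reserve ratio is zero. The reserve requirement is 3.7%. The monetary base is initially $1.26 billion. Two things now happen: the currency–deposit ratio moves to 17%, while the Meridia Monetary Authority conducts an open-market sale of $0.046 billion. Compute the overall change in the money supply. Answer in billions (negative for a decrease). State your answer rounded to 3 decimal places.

$1.221 billion

Before: m₁ = (1 + 0.24) / (0.037 + 0.24) ≈ 4.47653, MB₁ = 1.26, so M₁ = 4.47653 × 1.26 ≈ 5.6404 billion.
After: m₂ = (1 + 0.17) / (0.037 + 0.17) ≈ 5.65217, MB₂ = 1.26 − 0.046 = 1.214, so M₂ = 5.65217 × 1.214 ≈ 6.8617 billion.
ΔM = M₂ − M₁ = 6.8617 − 5.6404 = 1.2213 billion.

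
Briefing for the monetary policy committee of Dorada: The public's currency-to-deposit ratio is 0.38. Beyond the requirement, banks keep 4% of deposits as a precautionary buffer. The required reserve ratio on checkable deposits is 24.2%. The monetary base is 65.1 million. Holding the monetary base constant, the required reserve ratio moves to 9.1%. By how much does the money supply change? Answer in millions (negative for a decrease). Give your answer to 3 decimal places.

Initially m₁ = (1 + 0.38) / (0.242 + 0.04 + 0.38) ≈ 2.084592, so M₁ = 2.084592 × 65.1 ≈ 135.7069 million.
After the change m₂ = (1 + 0.38) / (0.091 + 0.04 + 0.38) ≈ 2.700587, so M₂ = 2.700587 × 65.1 ≈ 175.8082 million.
ΔM = M₂ − M₁ = 175.8082 − 135.7069 = 40.1013 million.

40.101 million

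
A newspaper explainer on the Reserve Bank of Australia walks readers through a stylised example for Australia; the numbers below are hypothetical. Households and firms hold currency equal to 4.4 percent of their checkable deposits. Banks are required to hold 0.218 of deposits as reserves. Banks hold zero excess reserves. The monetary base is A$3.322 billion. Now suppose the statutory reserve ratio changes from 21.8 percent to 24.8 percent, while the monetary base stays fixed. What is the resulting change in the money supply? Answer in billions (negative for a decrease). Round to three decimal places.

-1.360 billion

Initially m₁ = (1 + 0.044) / (0.218 + 0.044) ≈ 3.98473, so M₁ = 3.98473 × 3.322 ≈ 13.2373 billion.
After the change m₂ = (1 + 0.044) / (0.248 + 0.044) ≈ 3.57534, so M₂ = 3.57534 × 3.322 ≈ 11.8773 billion.
ΔM = M₂ − M₁ = 11.8773 − 13.2373 = -1.36 billion.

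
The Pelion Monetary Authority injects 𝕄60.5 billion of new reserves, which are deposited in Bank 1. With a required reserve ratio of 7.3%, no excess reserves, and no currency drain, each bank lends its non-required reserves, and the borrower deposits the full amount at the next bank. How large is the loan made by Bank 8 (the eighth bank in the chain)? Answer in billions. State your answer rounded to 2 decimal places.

Each bank lends a fraction (1 − rr) = 0.9270 of the deposit it receives, so Bank 8 receives 60.5·0.9270^7 and lends 60.5·0.9270^8 ≈ 32.9908 billion.

𝕄32.99 billion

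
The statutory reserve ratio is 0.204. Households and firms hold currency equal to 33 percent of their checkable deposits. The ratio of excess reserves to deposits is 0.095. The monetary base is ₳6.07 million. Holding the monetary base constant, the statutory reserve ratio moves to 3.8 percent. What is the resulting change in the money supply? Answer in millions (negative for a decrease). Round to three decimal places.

₳4.602 million

Initially m₁ = (1 + 0.33) / (0.204 + 0.095 + 0.33) ≈ 2.11447, so M₁ = 2.11447 × 6.07 ≈ 12.8348 million.
After the change m₂ = (1 + 0.33) / (0.038 + 0.095 + 0.33) ≈ 2.87257, so M₂ = 2.87257 × 6.07 ≈ 17.4365 million.
ΔM = M₂ − M₁ = 17.4365 − 12.8348 = 4.6017 million.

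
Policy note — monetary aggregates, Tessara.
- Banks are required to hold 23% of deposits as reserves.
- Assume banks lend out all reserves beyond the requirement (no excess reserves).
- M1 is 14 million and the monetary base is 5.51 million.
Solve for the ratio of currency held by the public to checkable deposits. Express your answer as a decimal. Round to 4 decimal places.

Using m = M/MB = 14/5.51 ≈ 2.540835. From m = (1 + c)/(c + rr + e), rearranging gives 1 + c = m·(c + rr + e), so c·(1 − m) = m·(rr + e) − 1.
Hence c = [m·(rr + e) − 1]/(1 − m) = [2.540835 × (0.23 + 0) − 1] / (1 − 2.540835) ≈ 0.269729.

0.2697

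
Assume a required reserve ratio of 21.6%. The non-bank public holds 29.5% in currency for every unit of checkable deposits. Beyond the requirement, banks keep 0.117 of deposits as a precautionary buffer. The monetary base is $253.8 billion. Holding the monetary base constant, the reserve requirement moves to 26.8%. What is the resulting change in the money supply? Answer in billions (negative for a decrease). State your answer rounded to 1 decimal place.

-40.0 billion

Initially m₁ = (1 + 0.295) / (0.216 + 0.117 + 0.295) ≈ 2.06210, so M₁ = 2.06210 × 253.8 ≈ 523.361 billion.
After the change m₂ = (1 + 0.295) / (0.268 + 0.117 + 0.295) ≈ 1.90441, so M₂ = 1.90441 × 253.8 ≈ 483.3393 billion.
ΔM = M₂ − M₁ = 483.3393 − 523.361 = -40.0217 billion.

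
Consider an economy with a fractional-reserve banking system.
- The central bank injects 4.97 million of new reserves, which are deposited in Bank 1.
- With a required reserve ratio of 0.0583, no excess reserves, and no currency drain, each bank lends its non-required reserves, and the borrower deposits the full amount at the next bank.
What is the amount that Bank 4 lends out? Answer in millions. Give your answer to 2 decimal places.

3.91 million

Each bank lends a fraction (1 − rr) = 0.9417 of the deposit it receives, so Bank 4 receives 4.97·0.9417^3 and lends 4.97·0.9417^4 ≈ 3.9085 million.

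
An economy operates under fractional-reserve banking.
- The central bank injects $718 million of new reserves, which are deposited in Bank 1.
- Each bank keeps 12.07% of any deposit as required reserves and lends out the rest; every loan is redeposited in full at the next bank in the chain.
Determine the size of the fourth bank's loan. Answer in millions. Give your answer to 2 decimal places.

Each bank lends a fraction (1 − rr) = 0.8793 of the deposit it receives, so Bank 4 receives 718·0.8793^3 and lends 718·0.8793^4 ≈ 429.2129 million.

$429.21 million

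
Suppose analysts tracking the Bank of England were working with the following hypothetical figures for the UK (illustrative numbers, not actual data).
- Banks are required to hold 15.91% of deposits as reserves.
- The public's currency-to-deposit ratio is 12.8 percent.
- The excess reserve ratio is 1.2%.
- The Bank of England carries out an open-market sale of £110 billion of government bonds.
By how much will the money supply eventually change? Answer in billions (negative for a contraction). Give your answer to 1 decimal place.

-414.8 billion

The money multiplier is m = (1 + c) / (rr + e + c) = (1 + 0.128) / (0.1591 + 0.012 + 0.128) ≈ 3.77131.
The sale removes 110 billion of base, so ΔM = m × ΔMB = 3.77131 × (−110) = -414.8441 billion.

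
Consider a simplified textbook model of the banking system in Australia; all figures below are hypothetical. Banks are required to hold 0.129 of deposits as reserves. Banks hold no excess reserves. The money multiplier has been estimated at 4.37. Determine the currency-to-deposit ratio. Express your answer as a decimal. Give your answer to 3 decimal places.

Using m = 4.37. From m = (1 + c)/(c + rr + e), rearranging gives 1 + c = m·(c + rr + e), so c·(1 − m) = m·(rr + e) − 1.
Hence c = [m·(rr + e) − 1]/(1 − m) = [4.37 × (0.129 + 0) − 1] / (1 − 4.37) ≈ 0.129457.

0.129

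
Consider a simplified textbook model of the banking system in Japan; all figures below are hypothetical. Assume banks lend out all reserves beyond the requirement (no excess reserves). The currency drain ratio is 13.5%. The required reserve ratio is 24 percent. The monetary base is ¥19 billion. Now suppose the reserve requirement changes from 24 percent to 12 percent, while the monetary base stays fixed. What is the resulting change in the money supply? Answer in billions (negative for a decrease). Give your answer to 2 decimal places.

¥27.06 billion

Initially m₁ = (1 + 0.135) / (0.24 + 0.135) ≈ 3.02667, so M₁ = 3.02667 × 19 ≈ 57.5067 billion.
After the change m₂ = (1 + 0.135) / (0.12 + 0.135) ≈ 4.45098, so M₂ = 4.45098 × 19 ≈ 84.5686 billion.
ΔM = M₂ − M₁ = 84.5686 − 57.5067 = 27.0619 billion.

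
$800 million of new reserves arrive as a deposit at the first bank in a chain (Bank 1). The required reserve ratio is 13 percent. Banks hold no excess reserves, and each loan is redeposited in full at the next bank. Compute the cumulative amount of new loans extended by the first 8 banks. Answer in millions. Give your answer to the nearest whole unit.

Bank i lends (1 − rr)^i of the original deposit: Bank 1 lends 800·0.8700 = 696.0000, Bank 2 lends 800·0.8700² = 605.5200, and so on.
Summing a geometric series: total = 800·[0.8700·(1 − 0.8700^8) / (1 − 0.8700)] ≈ 3596.6514 million.

$3597 million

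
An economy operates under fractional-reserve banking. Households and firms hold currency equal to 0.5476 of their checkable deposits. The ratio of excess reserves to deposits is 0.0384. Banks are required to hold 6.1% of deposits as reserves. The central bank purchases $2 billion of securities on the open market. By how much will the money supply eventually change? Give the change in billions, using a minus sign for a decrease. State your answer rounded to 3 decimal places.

The money multiplier is m = (1 + c) / (rr + e + c) = (1 + 0.5476) / (0.061 + 0.0384 + 0.5476) ≈ 2.39196.
The purchase adds 2 billion of base, so ΔM = m × ΔMB = 2.39196 × (+2) ≈ 4.7839 billion.

$4.784 billion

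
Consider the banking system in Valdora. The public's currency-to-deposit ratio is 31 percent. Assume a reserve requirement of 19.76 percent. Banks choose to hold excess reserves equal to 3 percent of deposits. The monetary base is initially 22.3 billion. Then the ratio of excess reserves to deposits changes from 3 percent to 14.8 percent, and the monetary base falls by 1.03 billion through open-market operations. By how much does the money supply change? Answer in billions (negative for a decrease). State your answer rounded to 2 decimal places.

-11.84 billion

Before: m₁ = (1 + 0.31) / (0.1976 + 0.03 + 0.31) ≈ 2.43676, MB₁ = 22.3, so M₁ = 2.43676 × 22.3 ≈ 54.3397 billion.
After: m₂ = (1 + 0.31) / (0.1976 + 0.148 + 0.31) ≈ 1.99817, MB₂ = 22.3 − 1.03 = 21.27, so M₂ = 1.99817 × 21.27 ≈ 42.5011 billion.
ΔM = M₂ − M₁ = 42.5011 − 54.3397 = -11.8386 billion.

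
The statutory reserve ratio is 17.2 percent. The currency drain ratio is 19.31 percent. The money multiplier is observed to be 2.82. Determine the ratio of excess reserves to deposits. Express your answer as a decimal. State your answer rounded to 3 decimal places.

Using m = 2.82. Since m = (1 + c)/(c + rr + e), the denominator satisfies c + rr + e = (1 + c)/m = (1 + 0.1931) / 2.82 ≈ 0.423085.
With c = 0.1931 and rr = 0.172, the ratio of excess reserves to deposits is 0.423085 − 0.1931 − 0.172 = 0.057985.

0.058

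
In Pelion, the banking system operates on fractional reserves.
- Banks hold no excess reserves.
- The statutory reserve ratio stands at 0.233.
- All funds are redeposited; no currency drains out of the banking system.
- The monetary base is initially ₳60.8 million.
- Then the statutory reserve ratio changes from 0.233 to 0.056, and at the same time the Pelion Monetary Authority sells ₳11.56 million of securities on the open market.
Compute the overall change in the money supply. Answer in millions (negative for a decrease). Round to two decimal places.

₳618.34 million

Before: m₁ = 1 / (0.233) ≈ 4.29185, MB₁ = 60.8, so M₁ = 4.29185 × 60.8 ≈ 260.9445 million.
After: m₂ = 1 / (0.056) ≈ 17.85714, MB₂ = 60.8 − 11.56 = 49.24, so M₂ = 17.85714 × 49.24 ≈ 879.2856 million.
ΔM = M₂ − M₁ = 879.2856 − 260.9445 = 618.3411 million.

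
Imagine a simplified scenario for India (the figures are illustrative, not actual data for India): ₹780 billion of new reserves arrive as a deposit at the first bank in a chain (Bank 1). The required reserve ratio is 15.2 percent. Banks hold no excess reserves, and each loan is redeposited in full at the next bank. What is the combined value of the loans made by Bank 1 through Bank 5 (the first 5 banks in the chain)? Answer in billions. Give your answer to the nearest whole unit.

Bank i lends (1 − rr)^i of the original deposit: Bank 1 lends 780·0.8480 = 661.4400, Bank 2 lends 780·0.8480² ≈ 560.9011, and so on.
Summing a geometric series: total = 780·[0.8480·(1 − 0.8480^5) / (1 − 0.8480)] ≈ 2443.3691 billion.

₹2443 billion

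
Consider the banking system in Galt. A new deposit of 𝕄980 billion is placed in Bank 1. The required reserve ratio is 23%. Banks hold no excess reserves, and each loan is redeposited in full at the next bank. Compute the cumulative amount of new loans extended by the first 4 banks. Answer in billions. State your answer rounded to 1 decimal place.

𝕄2127.5 billion

Bank i lends (1 − rr)^i of the original deposit: Bank 1 lends 980·0.7700 = 754.6000, Bank 2 lends 980·0.7700² = 581.0420, and so on.
Summing a geometric series: total = 980·[0.7700·(1 − 0.7700^4) / (1 − 0.7700)] ≈ 2127.5441 billion.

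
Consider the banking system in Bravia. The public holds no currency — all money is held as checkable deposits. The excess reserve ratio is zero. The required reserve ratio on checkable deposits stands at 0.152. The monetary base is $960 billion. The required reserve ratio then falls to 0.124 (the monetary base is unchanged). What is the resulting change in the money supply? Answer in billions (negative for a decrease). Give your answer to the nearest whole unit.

Initially m₁ = 1 / (0.152) ≈ 6.5789, so M₁ = 6.5789 × 960 = 6315.744 billion.
After the change m₂ = 1 / (0.124) ≈ 8.0645, so M₂ = 8.0645 × 960 = 7741.92 billion.
ΔM = M₂ − M₁ = 7741.92 − 6315.744 = 1426.176 billion.

$1426 billion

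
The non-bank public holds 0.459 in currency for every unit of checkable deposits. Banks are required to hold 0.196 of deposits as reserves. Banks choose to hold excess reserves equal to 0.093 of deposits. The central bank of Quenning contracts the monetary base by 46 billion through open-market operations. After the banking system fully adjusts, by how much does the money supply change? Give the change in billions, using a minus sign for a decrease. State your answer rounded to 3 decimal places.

-89.725 billion

The money multiplier is m = (1 + c) / (rr + e + c) = (1 + 0.459) / (0.196 + 0.093 + 0.459) ≈ 1.950535.
The sale removes 46 billion of base, so ΔM = m × ΔMB = 1.950535 × (−46) ≈ -89.7246 billion.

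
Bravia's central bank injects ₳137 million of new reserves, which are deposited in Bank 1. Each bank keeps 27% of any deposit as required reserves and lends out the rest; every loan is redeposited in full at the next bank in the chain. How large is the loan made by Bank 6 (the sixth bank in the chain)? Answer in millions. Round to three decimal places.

₳20.733 million

Each bank lends a fraction (1 − rr) = 0.7300 of the deposit it receives, so Bank 6 receives 137·0.7300^5 and lends 137·0.7300^6 ≈ 20.7328 million.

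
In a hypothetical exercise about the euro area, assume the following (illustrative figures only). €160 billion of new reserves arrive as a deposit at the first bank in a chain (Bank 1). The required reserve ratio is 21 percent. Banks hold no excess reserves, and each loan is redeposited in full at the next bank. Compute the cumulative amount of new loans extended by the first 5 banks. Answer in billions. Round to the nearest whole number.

Bank i lends (1 − rr)^i of the original deposit: Bank 1 lends 160·0.7900 = 126.4000, Bank 2 lends 160·0.7900² = 99.8560, and so on.
Summing a geometric series: total = 160·[0.7900·(1 − 0.7900^5) / (1 − 0.7900)] ≈ 416.6953 billion.

€417 billion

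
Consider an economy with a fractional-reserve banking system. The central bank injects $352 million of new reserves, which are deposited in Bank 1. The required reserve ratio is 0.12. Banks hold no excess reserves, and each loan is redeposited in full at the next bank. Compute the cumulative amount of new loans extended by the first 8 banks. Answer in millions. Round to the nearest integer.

Bank i lends (1 − rr)^i of the original deposit: Bank 1 lends 352·0.8800 = 309.7600, Bank 2 lends 352·0.8800² = 272.5888, and so on.
Summing a geometric series: total = 352·[0.8800·(1 − 0.8800^8) / (1 − 0.8800)] ≈ 1652.9967 million.

$1653 million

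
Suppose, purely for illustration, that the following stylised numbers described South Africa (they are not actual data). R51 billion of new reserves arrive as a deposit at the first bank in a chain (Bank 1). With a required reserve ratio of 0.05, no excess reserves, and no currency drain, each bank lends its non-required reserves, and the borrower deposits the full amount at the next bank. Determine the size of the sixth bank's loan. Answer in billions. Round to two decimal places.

Each bank lends a fraction (1 − rr) = 0.9500 of the deposit it receives, so Bank 6 receives 51·0.9500^5 and lends 51·0.9500^6 ≈ 37.4897 billion.

R37.49 billion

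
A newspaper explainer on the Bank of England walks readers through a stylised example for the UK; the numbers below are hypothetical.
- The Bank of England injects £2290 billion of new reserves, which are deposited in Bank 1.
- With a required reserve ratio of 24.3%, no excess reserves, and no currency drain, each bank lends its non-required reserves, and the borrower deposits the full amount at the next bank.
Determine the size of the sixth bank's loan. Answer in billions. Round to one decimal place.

Each bank lends a fraction (1 − rr) = 0.7570 of the deposit it receives, so Bank 6 receives 2290·0.7570^5 and lends 2290·0.7570^6 ≈ 430.9340 billion.

£430.9 billion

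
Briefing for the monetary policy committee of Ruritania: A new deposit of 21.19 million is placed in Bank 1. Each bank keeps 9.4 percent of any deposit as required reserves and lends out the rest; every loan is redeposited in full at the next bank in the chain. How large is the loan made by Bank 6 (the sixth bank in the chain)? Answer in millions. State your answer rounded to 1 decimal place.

11.7 million

Each bank lends a fraction (1 − rr) = 0.9060 of the deposit it receives, so Bank 6 receives 21.19·0.9060^5 and lends 21.19·0.9060^6 ≈ 11.7193 million.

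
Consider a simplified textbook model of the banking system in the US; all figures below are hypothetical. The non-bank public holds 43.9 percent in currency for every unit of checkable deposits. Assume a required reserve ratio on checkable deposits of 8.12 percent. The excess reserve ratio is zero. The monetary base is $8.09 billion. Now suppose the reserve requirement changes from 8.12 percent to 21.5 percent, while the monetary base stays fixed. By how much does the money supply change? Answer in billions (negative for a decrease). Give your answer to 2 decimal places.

Initially m₁ = (1 + 0.439) / (0.0812 + 0.439) ≈ 2.7662, so M₁ = 2.7662 × 8.09 ≈ 22.3786 billion.
After the change m₂ = (1 + 0.439) / (0.215 + 0.439) ≈ 2.2003, so M₂ = 2.2003 × 8.09 ≈ 17.8004 billion.
ΔM = M₂ − M₁ = 17.8004 − 22.3786 = -4.5782 billion.

-4.58 billion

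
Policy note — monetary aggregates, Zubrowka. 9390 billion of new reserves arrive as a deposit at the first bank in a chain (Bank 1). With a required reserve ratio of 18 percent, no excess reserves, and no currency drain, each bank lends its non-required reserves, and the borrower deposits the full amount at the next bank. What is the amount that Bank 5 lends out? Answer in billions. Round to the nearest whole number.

3481 billion

Each bank lends a fraction (1 − rr) = 0.8200 of the deposit it receives, so Bank 5 receives 9390·0.8200^4 and lends 9390·0.8200^5 ≈ 3481.2471 billion.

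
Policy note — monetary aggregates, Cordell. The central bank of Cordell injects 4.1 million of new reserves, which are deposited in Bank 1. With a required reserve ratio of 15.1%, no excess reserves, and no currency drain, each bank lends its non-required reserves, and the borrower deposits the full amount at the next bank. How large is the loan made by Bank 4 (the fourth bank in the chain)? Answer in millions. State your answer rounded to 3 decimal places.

Each bank lends a fraction (1 − rr) = 0.8490 of the deposit it receives, so Bank 4 receives 4.1·0.8490^3 and lends 4.1·0.8490^4 ≈ 2.1302 million.

2.130 million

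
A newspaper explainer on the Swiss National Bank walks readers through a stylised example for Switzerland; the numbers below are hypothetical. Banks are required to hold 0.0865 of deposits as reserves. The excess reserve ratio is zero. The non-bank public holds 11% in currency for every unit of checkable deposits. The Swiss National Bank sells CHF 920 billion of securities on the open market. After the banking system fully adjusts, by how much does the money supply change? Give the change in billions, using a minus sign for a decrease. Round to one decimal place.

-5196.9 billion

The money multiplier is m = (1 + c) / (rr + c) = (1 + 0.11) / (0.0865 + 0.11) ≈ 5.64885.
The sale removes 920 billion of base, so ΔM = m × ΔMB = 5.64885 × (−920) = -5196.942 billion.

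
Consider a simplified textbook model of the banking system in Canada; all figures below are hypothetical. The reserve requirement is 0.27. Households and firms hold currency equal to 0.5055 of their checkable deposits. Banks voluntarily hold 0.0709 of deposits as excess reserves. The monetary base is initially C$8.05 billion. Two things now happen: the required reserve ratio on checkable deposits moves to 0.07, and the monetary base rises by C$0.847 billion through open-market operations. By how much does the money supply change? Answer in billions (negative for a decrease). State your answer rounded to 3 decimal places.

C$6.403 billion

Before: m₁ = (1 + 0.5055) / (0.27 + 0.0709 + 0.5055) ≈ 1.77871, MB₁ = 8.05, so M₁ = 1.77871 × 8.05 ≈ 14.3186 billion.
After: m₂ = (1 + 0.5055) / (0.07 + 0.0709 + 0.5055) ≈ 2.32905, MB₂ = 8.05 + 0.847 = 8.897, so M₂ = 2.32905 × 8.897 ≈ 20.7216 billion.
ΔM = M₂ − M₁ = 20.7216 − 14.3186 = 6.403 billion.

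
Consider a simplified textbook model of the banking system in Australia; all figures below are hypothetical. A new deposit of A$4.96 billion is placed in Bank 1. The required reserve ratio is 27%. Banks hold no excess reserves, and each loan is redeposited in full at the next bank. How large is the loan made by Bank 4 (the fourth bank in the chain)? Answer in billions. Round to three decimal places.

Each bank lends a fraction (1 − rr) = 0.7300 of the deposit it receives, so Bank 4 receives 4.96·0.7300^3 and lends 4.96·0.7300^4 ≈ 1.4086 billion.

A$1.409 billion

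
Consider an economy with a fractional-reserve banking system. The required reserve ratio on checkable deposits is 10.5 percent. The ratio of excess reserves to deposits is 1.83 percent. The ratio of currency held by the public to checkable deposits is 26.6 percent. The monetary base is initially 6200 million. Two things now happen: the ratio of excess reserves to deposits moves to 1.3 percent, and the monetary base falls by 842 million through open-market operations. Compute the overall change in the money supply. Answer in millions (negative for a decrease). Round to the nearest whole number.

-2498 million

Before: m₁ = (1 + 0.266) / (0.105 + 0.0183 + 0.266) ≈ 3.25199, MB₁ = 6200, so M₁ = 3.25199 × 6200 = 20162.338 million.
After: m₂ = (1 + 0.266) / (0.105 + 0.013 + 0.266) ≈ 3.29688, MB₂ = 6200 − 842 = 5358, so M₂ = 3.29688 × 5358 ≈ 17664.683 million.
ΔM = M₂ − M₁ = 17664.683 − 20162.338 = -2497.655 million.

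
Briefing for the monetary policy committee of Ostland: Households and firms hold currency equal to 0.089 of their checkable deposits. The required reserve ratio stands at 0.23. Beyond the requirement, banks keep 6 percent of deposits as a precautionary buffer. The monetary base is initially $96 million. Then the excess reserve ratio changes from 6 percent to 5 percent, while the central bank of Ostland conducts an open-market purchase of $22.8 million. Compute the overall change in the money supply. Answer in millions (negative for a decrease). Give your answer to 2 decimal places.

$74.76 million

Before: m₁ = (1 + 0.089) / (0.23 + 0.06 + 0.089) ≈ 2.873351, MB₁ = 96, so M₁ = 2.873351 × 96 ≈ 275.8417 million.
After: m₂ = (1 + 0.089) / (0.23 + 0.05 + 0.089) ≈ 2.951220, MB₂ = 96 + 22.8 = 118.8, so M₂ = 2.951220 × 118.8 ≈ 350.6049 million.
ΔM = M₂ − M₁ = 350.6049 − 275.8417 = 74.7632 million.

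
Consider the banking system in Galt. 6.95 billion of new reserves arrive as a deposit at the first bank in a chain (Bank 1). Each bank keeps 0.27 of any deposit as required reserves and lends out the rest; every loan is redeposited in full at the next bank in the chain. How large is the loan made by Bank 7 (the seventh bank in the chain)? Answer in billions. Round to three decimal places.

Each bank lends a fraction (1 − rr) = 0.7300 of the deposit it receives, so Bank 7 receives 6.95·0.7300^6 and lends 6.95·0.7300^7 ≈ 0.7678 billion.

0.768 billion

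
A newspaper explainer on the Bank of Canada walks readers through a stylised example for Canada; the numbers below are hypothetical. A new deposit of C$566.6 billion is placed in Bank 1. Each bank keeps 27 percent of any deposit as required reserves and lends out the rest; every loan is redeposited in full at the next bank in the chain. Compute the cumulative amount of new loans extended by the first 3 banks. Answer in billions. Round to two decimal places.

Bank i lends (1 − rr)^i of the original deposit: Bank 1 lends 566.6·0.7300 = 413.6180, Bank 2 lends 566.6·0.7300² ≈ 301.9411, and so on.
Summing a geometric series: total = 566.6·[0.7300·(1 − 0.7300^3) / (1 − 0.7300)] ≈ 935.9762 billion.

C$935.98 billion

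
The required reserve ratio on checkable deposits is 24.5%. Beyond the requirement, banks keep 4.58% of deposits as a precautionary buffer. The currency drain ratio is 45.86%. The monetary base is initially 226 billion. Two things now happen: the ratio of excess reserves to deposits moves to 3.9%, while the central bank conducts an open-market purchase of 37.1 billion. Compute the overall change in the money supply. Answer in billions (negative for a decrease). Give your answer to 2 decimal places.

Before: m₁ = (1 + 0.4586) / (0.245 + 0.0458 + 0.4586) ≈ 1.946357, MB₁ = 226, so M₁ = 1.946357 × 226 ≈ 439.8767 billion.
After: m₂ = (1 + 0.4586) / (0.245 + 0.039 + 0.4586) ≈ 1.964180, MB₂ = 226 + 37.1 = 263.1, so M₂ = 1.964180 × 263.1 ≈ 516.7758 billion.
ΔM = M₂ − M₁ = 516.7758 − 439.8767 = 76.8991 billion.

76.90 billion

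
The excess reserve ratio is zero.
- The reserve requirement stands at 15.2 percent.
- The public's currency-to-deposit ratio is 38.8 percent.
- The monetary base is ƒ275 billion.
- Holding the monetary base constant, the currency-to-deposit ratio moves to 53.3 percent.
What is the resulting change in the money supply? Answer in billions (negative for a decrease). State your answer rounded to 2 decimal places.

Initially m₁ = (1 + 0.388) / (0.152 + 0.388) ≈ 2.570370, so M₁ = 2.570370 × 275 ≈ 706.8518 billion.
After the change m₂ = (1 + 0.533) / (0.152 + 0.533) ≈ 2.237956, so M₂ = 2.237956 × 275 = 615.4379 billion.
ΔM = M₂ − M₁ = 615.4379 − 706.8518 = -91.4139 billion.

-91.41 billion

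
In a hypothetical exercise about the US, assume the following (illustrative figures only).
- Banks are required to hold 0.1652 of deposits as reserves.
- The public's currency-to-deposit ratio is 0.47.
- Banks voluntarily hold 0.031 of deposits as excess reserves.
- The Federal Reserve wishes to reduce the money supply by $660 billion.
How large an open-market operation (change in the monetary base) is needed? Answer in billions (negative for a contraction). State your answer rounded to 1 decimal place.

The money multiplier is m = (1 + c) / (rr + e + c) = (1 + 0.47) / (0.1652 + 0.031 + 0.47) ≈ 2.20654.
ΔMB = ΔM / m = (−660) / 2.20654 ≈ -299.1108 billion.

-299.1 billion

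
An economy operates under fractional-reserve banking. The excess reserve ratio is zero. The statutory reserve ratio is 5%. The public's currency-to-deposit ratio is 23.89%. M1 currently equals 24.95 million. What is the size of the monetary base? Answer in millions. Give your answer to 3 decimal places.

5.818 million

The money multiplier is m = (1 + c) / (rr + c) = (1 + 0.2389) / (0.05 + 0.2389) ≈ 4.288335.
MB = M / m = 24.95 / 4.288335 ≈ 5.8181 million.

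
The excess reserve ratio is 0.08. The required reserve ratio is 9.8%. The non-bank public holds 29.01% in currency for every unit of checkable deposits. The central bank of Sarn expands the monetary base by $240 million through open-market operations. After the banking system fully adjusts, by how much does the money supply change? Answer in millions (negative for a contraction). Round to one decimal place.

$661.4 million

The money multiplier is m = (1 + c) / (rr + e + c) = (1 + 0.2901) / (0.098 + 0.08 + 0.2901) ≈ 2.75604.
The purchase adds 240 million of base, so ΔM = m × ΔMB = 2.75604 × (+240) = 661.4496 million.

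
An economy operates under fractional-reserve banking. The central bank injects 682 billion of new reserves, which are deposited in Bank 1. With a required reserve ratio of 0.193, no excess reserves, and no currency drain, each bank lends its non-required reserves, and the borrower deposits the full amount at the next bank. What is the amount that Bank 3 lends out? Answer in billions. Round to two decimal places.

Each bank lends a fraction (1 − rr) = 0.8070 of the deposit it receives, so Bank 3 receives 682·0.8070^2 and lends 682·0.8070^3 ≈ 358.4305 billion.

358.43 billion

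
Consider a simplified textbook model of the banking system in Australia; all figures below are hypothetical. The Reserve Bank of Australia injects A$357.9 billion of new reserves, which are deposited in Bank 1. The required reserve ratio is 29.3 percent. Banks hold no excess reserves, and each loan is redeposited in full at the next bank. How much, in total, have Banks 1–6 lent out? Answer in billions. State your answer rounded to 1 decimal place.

A$755.7 billion

Bank i lends (1 − rr)^i of the original deposit: Bank 1 lends 357.9·0.7070 = 253.0353, Bank 2 lends 357.9·0.7070² ≈ 178.8960, and so on.
Summing a geometric series: total = 357.9·[0.7070·(1 − 0.7070^6) / (1 − 0.7070)] ≈ 755.7493 billion.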